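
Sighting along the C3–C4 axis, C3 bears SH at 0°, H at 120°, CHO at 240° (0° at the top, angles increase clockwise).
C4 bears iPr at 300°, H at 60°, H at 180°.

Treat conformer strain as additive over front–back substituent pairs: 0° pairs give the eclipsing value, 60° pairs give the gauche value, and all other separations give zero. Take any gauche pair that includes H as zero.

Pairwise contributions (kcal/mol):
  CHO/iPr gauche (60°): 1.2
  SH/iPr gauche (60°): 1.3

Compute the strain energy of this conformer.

2.5 kcal/mol

This conformer (staggered): SH–iPr gauche, CHO–iPr gauche; 1.3 + 1.2 = 2.5 kcal/mol.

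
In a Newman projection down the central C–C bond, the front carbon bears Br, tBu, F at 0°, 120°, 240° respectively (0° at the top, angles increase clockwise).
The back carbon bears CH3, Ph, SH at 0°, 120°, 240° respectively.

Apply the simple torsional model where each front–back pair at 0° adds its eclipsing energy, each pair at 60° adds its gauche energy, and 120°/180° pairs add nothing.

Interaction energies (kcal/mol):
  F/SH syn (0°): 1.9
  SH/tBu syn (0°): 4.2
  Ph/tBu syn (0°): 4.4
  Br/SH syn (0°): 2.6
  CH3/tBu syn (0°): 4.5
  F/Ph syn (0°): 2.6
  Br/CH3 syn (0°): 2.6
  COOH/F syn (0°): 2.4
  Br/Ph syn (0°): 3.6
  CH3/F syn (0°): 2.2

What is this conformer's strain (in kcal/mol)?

This conformer (eclipsed): Br(0°)/CH3(0°) eclipsed 2.6; tBu(120°)/Ph(120°) eclipsed 4.4; F(240°)/SH(240°) eclipsed 1.9 → 8.9 kcal/mol.

8.9 kcal/mol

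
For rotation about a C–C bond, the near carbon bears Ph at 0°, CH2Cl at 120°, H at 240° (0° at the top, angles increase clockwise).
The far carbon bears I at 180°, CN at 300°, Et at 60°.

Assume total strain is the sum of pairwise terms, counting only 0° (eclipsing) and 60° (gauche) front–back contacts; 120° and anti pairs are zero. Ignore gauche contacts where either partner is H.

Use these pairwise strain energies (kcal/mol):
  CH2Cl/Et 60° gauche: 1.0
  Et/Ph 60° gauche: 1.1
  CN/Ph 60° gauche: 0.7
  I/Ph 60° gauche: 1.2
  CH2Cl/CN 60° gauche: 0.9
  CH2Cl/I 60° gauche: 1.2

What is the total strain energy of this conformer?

This conformer (staggered): Ph–CN gauche, Ph–Et gauche, CH2Cl–I gauche, CH2Cl–Et gauche; 0.7 + 1.1 + 1.2 + 1.0 = 4.0 kcal/mol.

4.0 kcal/mol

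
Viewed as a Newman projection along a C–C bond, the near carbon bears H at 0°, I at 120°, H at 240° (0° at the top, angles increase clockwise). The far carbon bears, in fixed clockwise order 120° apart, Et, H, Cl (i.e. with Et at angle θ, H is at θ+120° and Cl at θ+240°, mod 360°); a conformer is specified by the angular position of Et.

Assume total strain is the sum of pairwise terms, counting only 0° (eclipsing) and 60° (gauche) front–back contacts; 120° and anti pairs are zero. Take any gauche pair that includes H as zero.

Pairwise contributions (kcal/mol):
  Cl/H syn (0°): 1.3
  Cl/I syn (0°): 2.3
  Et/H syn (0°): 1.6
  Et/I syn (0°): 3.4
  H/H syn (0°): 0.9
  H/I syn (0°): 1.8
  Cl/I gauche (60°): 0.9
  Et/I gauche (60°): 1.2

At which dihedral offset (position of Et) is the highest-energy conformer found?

120°

Et at 0° (eclipsed): H–Et eclipsed, I–H eclipsed, H–Cl eclipsed; 1.6 + 1.8 + 1.3 = 4.7 kcal/mol.
Et at 60° (staggered): I–Et gauche; 1.2 = 1.2 kcal/mol.
Et at 120° (eclipsed): H–Cl eclipsed, I–Et eclipsed, H–H eclipsed; 1.3 + 3.4 + 0.9 = 5.6 kcal/mol.
Et at 180° (staggered): I–Et gauche, I–Cl gauche; 1.2 + 0.9 = 2.1 kcal/mol.
Et at 240° (eclipsed): H–H eclipsed, I–Cl eclipsed, H–Et eclipsed; 0.9 + 2.3 + 1.6 = 4.8 kcal/mol.
Et at 300° (staggered): I–Cl gauche; 0.9 = 0.9 kcal/mol.
The maximum (5.6 kcal/mol) occurs with Et at 120°.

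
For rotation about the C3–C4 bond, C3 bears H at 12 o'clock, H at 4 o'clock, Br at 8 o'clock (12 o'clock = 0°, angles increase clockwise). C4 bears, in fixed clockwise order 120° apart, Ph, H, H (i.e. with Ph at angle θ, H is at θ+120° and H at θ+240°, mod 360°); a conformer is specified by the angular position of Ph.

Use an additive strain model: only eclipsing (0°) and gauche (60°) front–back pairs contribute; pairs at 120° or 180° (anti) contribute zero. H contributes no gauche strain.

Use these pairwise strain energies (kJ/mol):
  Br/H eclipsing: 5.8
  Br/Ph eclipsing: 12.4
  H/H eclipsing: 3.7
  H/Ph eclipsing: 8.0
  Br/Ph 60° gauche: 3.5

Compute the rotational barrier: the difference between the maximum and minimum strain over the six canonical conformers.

Ph at 0° (eclipsed): H(0°)/Ph(0°) eclipsed 8.0; H(120°)/H(120°) eclipsed 3.7; Br(240°)/H(240°) eclipsed 5.8 → 17.5 kJ/mol.
Ph at 60° (staggered): no non-H gauche contacts → 0.0 kJ/mol.
Ph at 120° (eclipsed): H(0°)/H(0°) eclipsed 3.7; H(120°)/Ph(120°) eclipsed 8.0; Br(240°)/H(240°) eclipsed 5.8 → 17.5 kJ/mol.
Ph at 180° (staggered): Br(240°)/Ph(180°) gauche 3.5 → 3.5 kJ/mol.
Ph at 240° (eclipsed): H(0°)/H(0°) eclipsed 3.7; H(120°)/H(120°) eclipsed 3.7; Br(240°)/Ph(240°) eclipsed 12.4 → 19.8 kJ/mol.
Ph at 300° (staggered): Br(240°)/Ph(300°) gauche 3.5 → 3.5 kJ/mol.
Max at 240° (19.8 kJ/mol), min at 60° (0.0 kJ/mol); barrier = 19.8 kJ/mol.

19.8 kJ/mol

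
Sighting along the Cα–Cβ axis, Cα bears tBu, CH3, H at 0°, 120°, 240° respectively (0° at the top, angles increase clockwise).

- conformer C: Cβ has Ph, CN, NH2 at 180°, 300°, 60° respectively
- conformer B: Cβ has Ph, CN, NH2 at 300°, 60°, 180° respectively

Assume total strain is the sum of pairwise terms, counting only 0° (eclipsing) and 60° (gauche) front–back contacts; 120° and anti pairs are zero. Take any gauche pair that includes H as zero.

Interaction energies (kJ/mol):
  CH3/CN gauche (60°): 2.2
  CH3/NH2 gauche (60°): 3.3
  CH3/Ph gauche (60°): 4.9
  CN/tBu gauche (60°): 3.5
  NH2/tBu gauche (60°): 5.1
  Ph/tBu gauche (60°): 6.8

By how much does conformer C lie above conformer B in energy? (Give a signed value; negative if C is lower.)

C is staggered. tBu at 0° is gauche with CN at 300° (3.5); tBu at 0° is gauche with NH2 at 60° (5.1); CH3 at 120° is gauche with Ph at 180° (4.9); CH3 at 120° is gauche with NH2 at 60° (3.3). Total 16.8 kJ/mol.
B is staggered. tBu at 0° is gauche with Ph at 300° (6.8); tBu at 0° is gauche with CN at 60° (3.5); CH3 at 120° is gauche with CN at 60° (2.2); CH3 at 120° is gauche with NH2 at 180° (3.3). Total 15.8 kJ/mol.
E(C) − E(B) = 16.8 − 15.8 = +1.0 kJ/mol.

+1.0 kJ/mol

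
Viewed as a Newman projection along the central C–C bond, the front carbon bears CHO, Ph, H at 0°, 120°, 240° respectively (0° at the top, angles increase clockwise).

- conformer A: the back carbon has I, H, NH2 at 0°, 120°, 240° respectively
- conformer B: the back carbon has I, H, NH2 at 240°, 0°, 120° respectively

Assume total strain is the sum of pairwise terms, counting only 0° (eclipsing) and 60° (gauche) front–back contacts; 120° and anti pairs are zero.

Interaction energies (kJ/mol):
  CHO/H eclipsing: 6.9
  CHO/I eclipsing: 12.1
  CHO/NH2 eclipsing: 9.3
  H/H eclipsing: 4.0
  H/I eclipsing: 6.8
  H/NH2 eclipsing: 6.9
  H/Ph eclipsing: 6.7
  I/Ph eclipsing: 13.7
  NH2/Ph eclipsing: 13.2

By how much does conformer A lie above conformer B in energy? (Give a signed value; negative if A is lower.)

A (eclipsed): CHO(0°)/I(0°) eclipsed 12.1; Ph(120°)/H(120°) eclipsed 6.7; H(240°)/NH2(240°) eclipsed 6.9 → 25.7 kJ/mol.
B (eclipsed): CHO(0°)/H(0°) eclipsed 6.9; Ph(120°)/NH2(120°) eclipsed 13.2; H(240°)/I(240°) eclipsed 6.8 → 26.9 kJ/mol.
E(A) − E(B) = 25.7 − 26.9 = -1.2 kJ/mol.

-1.2 kJ/mol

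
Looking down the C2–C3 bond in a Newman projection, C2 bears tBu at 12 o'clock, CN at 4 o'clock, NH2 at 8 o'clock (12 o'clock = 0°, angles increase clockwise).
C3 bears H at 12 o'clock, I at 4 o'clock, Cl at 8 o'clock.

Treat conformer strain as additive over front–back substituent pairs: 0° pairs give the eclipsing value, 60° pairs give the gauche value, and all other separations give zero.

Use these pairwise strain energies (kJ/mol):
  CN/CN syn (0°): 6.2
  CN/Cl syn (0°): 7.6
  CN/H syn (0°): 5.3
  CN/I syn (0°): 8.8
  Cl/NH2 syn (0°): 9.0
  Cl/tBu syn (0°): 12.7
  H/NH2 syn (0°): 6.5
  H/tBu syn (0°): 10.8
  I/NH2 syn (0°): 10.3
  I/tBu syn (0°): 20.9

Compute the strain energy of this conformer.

This conformer (eclipsed): tBu–H eclipsed, CN–I eclipsed, NH2–Cl eclipsed; 10.8 + 8.8 + 9.0 = 28.6 kJ/mol.

28.6 kJ/mol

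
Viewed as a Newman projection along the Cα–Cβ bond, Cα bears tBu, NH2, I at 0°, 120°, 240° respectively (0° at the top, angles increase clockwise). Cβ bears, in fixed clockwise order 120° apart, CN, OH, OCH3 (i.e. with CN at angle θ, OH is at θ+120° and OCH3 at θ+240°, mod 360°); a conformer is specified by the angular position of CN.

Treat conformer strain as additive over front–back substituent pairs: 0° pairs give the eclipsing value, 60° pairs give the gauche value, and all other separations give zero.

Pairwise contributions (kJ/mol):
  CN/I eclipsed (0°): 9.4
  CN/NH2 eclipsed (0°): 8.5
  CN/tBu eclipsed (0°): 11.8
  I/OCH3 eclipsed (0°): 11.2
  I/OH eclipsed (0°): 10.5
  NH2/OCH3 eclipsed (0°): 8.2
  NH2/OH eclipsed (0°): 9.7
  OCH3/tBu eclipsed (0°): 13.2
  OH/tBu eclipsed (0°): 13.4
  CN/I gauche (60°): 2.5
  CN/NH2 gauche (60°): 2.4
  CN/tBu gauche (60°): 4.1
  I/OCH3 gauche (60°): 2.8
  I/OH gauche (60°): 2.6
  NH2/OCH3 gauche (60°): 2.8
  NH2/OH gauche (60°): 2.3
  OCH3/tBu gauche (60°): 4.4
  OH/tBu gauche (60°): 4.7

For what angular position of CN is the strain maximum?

0°

CN at 0° (eclipsed): tBu–CN eclipsed, NH2–OH eclipsed, I–OCH3 eclipsed; 11.8 + 9.7 + 11.2 = 32.7 kJ/mol.
CN at 60° (staggered): tBu–CN gauche, tBu–OCH3 gauche, NH2–CN gauche, NH2–OH gauche, I–OH gauche, I–OCH3 gauche; 4.1 + 4.4 + 2.4 + 2.3 + 2.6 + 2.8 = 18.6 kJ/mol.
CN at 120° (eclipsed): tBu–OCH3 eclipsed, NH2–CN eclipsed, I–OH eclipsed; 13.2 + 8.5 + 10.5 = 32.2 kJ/mol.
CN at 180° (staggered): tBu–OH gauche, tBu–OCH3 gauche, NH2–CN gauche, NH2–OCH3 gauche, I–CN gauche, I–OH gauche; 4.7 + 4.4 + 2.4 + 2.8 + 2.5 + 2.6 = 19.4 kJ/mol.
CN at 240° (eclipsed): tBu–OH eclipsed, NH2–OCH3 eclipsed, I–CN eclipsed; 13.4 + 8.2 + 9.4 = 31.0 kJ/mol.
CN at 300° (staggered): tBu–CN gauche, tBu–OH gauche, NH2–OH gauche, NH2–OCH3 gauche, I–CN gauche, I–OCH3 gauche; 4.1 + 4.7 + 2.3 + 2.8 + 2.5 + 2.8 = 19.2 kJ/mol.
The maximum (32.7 kJ/mol) occurs with CN at 0°.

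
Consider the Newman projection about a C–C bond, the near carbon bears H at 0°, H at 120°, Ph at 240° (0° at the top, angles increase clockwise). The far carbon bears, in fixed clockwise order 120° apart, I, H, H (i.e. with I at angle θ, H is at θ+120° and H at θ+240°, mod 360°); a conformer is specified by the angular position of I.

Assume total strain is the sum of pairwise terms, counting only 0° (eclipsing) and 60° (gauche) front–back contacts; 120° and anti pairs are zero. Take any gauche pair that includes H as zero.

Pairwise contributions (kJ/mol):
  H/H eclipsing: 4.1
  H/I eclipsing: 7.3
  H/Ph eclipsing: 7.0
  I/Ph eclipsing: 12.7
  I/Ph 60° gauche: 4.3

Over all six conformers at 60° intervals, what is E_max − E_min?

I at 0° (eclipsed): H(0°)/I(0°) eclipsed 7.3; H(120°)/H(120°) eclipsed 4.1; Ph(240°)/H(240°) eclipsed 7.0 → 18.4 kJ/mol.
I at 60° (staggered): no non-H gauche contacts → 0.0 kJ/mol.
I at 120° (eclipsed): H(0°)/H(0°) eclipsed 4.1; H(120°)/I(120°) eclipsed 7.3; Ph(240°)/H(240°) eclipsed 7.0 → 18.4 kJ/mol.
I at 180° (staggered): Ph(240°)/I(180°) gauche 4.3 → 4.3 kJ/mol.
I at 240° (eclipsed): H(0°)/H(0°) eclipsed 4.1; H(120°)/H(120°) eclipsed 4.1; Ph(240°)/I(240°) eclipsed 12.7 → 20.9 kJ/mol.
I at 300° (staggered): Ph(240°)/I(300°) gauche 4.3 → 4.3 kJ/mol.
Max at 240° (20.9 kJ/mol), min at 60° (0.0 kJ/mol); barrier = 20.9 kJ/mol.

20.9 kJ/mol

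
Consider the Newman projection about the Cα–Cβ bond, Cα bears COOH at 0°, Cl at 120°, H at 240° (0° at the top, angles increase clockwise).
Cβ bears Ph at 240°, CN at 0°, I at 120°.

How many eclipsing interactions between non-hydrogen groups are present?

Non-H eclipsing pairs: COOH(0°)/CN(0°); Cl(120°)/I(120°) — 2 interactions.

2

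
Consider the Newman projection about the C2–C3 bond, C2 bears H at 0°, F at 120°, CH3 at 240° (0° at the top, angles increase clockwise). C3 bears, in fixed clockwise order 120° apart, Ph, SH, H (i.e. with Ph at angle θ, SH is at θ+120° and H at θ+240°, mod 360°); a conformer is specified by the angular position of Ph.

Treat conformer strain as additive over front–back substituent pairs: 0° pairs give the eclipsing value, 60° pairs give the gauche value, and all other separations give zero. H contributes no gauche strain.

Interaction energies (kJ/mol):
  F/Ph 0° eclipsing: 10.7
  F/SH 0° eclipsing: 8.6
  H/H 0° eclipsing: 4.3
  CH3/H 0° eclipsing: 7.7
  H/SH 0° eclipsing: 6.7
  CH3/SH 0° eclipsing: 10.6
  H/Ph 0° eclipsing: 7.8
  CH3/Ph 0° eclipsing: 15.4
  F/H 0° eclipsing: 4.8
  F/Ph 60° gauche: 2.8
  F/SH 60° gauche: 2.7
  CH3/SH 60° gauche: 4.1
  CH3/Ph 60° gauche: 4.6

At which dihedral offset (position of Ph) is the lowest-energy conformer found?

Ph at 0° (eclipsed): H(0°)/Ph(0°) eclipsed 7.8; F(120°)/SH(120°) eclipsed 8.6; CH3(240°)/H(240°) eclipsed 7.7 → 24.1 kJ/mol.
Ph at 60° (staggered): F(120°)/Ph(60°) gauche 2.8; F(120°)/SH(180°) gauche 2.7; CH3(240°)/SH(180°) gauche 4.1 → 9.6 kJ/mol.
Ph at 120° (eclipsed): H(0°)/H(0°) eclipsed 4.3; F(120°)/Ph(120°) eclipsed 10.7; CH3(240°)/SH(240°) eclipsed 10.6 → 25.6 kJ/mol.
Ph at 180° (staggered): F(120°)/Ph(180°) gauche 2.8; CH3(240°)/Ph(180°) gauche 4.6; CH3(240°)/SH(300°) gauche 4.1 → 11.5 kJ/mol.
Ph at 240° (eclipsed): H(0°)/SH(0°) eclipsed 6.7; F(120°)/H(120°) eclipsed 4.8; CH3(240°)/Ph(240°) eclipsed 15.4 → 26.9 kJ/mol.
Ph at 300° (staggered): F(120°)/SH(60°) gauche 2.7; CH3(240°)/Ph(300°) gauche 4.6 → 7.3 kJ/mol.
The minimum (7.3 kJ/mol) occurs with Ph at 300°.

300°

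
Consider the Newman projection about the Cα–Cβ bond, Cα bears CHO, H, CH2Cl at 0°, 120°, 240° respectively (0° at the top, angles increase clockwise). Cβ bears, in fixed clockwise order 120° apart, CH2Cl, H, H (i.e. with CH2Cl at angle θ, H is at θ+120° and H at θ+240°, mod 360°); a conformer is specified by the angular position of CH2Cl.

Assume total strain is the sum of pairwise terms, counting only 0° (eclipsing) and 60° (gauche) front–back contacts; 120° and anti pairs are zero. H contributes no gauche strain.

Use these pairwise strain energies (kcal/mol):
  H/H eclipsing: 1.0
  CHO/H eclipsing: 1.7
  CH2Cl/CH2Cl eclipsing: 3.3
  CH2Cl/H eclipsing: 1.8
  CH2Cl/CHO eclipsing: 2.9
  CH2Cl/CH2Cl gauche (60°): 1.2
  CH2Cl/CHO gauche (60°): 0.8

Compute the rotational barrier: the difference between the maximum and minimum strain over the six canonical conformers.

CH2Cl at 0° (eclipsed): CHO(0°)/CH2Cl(0°) eclipsed 2.9; H(120°)/H(120°) eclipsed 1.0; CH2Cl(240°)/H(240°) eclipsed 1.8 → 5.7 kcal/mol.
CH2Cl at 60° (staggered): CHO(0°)/CH2Cl(60°) gauche 0.8 → 0.8 kcal/mol.
CH2Cl at 120° (eclipsed): CHO(0°)/H(0°) eclipsed 1.7; H(120°)/CH2Cl(120°) eclipsed 1.8; CH2Cl(240°)/H(240°) eclipsed 1.8 → 5.3 kcal/mol.
CH2Cl at 180° (staggered): CH2Cl(240°)/CH2Cl(180°) gauche 1.2 → 1.2 kcal/mol.
CH2Cl at 240° (eclipsed): CHO(0°)/H(0°) eclipsed 1.7; H(120°)/H(120°) eclipsed 1.0; CH2Cl(240°)/CH2Cl(240°) eclipsed 3.3 → 6.0 kcal/mol.
CH2Cl at 300° (staggered): CHO(0°)/CH2Cl(300°) gauche 0.8; CH2Cl(240°)/CH2Cl(300°) gauche 1.2 → 2.0 kcal/mol.
Max at 240° (6.0 kcal/mol), min at 60° (0.8 kcal/mol); barrier = 5.2 kcal/mol.

5.2 kcal/mol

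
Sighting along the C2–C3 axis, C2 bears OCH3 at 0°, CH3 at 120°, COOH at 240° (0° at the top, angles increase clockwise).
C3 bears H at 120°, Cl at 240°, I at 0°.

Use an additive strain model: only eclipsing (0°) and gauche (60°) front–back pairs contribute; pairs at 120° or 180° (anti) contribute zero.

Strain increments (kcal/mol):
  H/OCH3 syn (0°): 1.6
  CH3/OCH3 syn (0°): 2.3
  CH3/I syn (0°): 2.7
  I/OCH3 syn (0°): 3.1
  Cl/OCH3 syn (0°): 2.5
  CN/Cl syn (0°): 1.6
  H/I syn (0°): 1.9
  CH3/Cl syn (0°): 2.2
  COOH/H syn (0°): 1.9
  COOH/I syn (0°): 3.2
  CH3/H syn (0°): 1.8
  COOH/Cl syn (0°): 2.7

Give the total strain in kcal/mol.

This conformer is eclipsed. OCH3 at 0° is eclipsed with I at 0° (3.1); CH3 at 120° is eclipsed with H at 120° (1.8); COOH at 240° is eclipsed with Cl at 240° (2.7). Total 7.6 kcal/mol.

7.6 kcal/mol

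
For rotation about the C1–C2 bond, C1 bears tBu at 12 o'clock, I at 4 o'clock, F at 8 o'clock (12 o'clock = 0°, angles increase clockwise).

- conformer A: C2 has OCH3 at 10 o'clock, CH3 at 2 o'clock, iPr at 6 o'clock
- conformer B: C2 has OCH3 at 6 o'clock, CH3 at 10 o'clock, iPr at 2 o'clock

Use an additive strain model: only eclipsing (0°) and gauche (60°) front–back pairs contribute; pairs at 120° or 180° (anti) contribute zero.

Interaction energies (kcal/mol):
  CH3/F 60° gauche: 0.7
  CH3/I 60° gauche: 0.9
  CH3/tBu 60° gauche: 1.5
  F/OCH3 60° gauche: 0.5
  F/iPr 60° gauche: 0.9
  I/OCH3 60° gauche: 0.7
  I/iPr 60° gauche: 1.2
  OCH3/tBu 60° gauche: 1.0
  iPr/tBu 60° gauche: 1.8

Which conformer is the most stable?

A (staggered): tBu(0°)/OCH3(300°) gauche 1.0; tBu(0°)/CH3(60°) gauche 1.5; I(120°)/CH3(60°) gauche 0.9; I(120°)/iPr(180°) gauche 1.2; F(240°)/OCH3(300°) gauche 0.5; F(240°)/iPr(180°) gauche 0.9 → 6.0 kcal/mol.
B (staggered): tBu(0°)/CH3(300°) gauche 1.5; tBu(0°)/iPr(60°) gauche 1.8; I(120°)/OCH3(180°) gauche 0.7; I(120°)/iPr(60°) gauche 1.2; F(240°)/OCH3(180°) gauche 0.5; F(240°)/CH3(300°) gauche 0.7 → 6.4 kcal/mol.
A has the lowest total (6.0 kcal/mol).

A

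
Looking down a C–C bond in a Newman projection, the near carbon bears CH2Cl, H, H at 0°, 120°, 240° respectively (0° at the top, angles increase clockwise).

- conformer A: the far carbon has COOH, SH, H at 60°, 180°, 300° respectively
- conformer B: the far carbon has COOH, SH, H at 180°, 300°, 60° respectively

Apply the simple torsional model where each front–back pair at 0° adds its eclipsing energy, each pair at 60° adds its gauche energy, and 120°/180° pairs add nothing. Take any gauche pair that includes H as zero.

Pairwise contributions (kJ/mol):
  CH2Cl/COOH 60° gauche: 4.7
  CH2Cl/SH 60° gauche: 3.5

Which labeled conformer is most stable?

B

A (staggered): CH2Cl(0°)/COOH(60°) gauche 4.7 → 4.7 kJ/mol.
B (staggered): CH2Cl(0°)/SH(300°) gauche 3.5 → 3.5 kJ/mol.
B has the lowest total (3.5 kJ/mol).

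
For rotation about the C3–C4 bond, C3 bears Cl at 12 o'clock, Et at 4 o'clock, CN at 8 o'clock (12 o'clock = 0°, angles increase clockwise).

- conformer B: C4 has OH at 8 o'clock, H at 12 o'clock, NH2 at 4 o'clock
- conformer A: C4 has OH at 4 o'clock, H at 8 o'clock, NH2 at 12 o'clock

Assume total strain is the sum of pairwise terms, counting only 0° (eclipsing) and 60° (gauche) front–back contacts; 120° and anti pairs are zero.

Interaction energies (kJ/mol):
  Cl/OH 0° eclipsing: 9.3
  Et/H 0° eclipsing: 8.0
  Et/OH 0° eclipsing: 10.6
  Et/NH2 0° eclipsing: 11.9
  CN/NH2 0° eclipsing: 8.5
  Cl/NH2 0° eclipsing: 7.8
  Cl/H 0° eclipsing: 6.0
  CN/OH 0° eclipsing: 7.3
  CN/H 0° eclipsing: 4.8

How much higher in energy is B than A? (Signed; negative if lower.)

+2.0 kJ/mol

B is eclipsed. Cl at 0° is eclipsed with H at 0° (6.0); Et at 120° is eclipsed with NH2 at 120° (11.9); CN at 240° is eclipsed with OH at 240° (7.3). Total 25.2 kJ/mol.
A is eclipsed. Cl at 0° is eclipsed with NH2 at 0° (7.8); Et at 120° is eclipsed with OH at 120° (10.6); CN at 240° is eclipsed with H at 240° (4.8). Total 23.2 kJ/mol.
E(B) − E(A) = 25.2 − 23.2 = +2.0 kJ/mol.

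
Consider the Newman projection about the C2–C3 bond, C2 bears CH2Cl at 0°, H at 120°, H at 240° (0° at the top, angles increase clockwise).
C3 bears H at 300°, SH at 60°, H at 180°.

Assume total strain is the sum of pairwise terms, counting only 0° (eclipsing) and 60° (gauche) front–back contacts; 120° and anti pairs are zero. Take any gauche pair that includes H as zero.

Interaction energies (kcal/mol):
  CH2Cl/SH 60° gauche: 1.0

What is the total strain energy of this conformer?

This conformer (staggered): CH2Cl(0°)/SH(60°) gauche 1.0 → 1.0 kcal/mol.

1.0 kcal/mol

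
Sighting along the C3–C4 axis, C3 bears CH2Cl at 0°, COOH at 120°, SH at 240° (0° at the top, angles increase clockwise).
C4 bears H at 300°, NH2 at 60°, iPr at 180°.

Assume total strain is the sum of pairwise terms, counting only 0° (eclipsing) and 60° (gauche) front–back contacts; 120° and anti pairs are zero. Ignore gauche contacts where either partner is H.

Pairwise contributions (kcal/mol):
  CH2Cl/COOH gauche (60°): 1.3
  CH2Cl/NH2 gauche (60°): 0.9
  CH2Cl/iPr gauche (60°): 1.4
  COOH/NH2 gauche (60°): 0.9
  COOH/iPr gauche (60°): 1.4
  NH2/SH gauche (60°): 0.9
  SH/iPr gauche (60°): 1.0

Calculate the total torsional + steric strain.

This conformer (staggered): CH2Cl–NH2 gauche, COOH–NH2 gauche, COOH–iPr gauche, SH–iPr gauche; 0.9 + 0.9 + 1.4 + 1.0 = 4.2 kcal/mol.

4.2 kcal/mol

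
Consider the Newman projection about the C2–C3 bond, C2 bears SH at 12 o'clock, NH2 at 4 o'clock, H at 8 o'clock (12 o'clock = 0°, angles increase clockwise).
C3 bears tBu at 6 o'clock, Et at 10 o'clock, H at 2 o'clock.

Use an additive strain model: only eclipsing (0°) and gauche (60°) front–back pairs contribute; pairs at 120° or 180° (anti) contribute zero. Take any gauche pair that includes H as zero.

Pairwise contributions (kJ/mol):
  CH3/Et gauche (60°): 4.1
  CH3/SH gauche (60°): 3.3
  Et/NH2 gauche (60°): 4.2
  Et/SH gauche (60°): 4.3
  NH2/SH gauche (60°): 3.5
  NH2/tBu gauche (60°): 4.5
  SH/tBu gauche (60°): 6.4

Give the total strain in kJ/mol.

This conformer is staggered. SH at 0° is gauche with Et at 300° (4.3); NH2 at 120° is gauche with tBu at 180° (4.5). Total 8.8 kJ/mol.

8.8 kJ/mol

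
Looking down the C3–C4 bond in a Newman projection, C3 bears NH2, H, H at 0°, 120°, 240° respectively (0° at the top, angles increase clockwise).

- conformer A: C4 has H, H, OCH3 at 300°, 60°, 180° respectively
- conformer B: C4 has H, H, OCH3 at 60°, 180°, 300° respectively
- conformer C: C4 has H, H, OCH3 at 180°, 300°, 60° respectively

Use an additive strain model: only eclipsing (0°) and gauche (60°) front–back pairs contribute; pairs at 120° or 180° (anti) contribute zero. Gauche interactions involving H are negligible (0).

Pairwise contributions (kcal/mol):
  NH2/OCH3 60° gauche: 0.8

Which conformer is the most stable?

A (staggered): no non-H gauche contacts → 0.0 kcal/mol.
B (staggered): NH2(0°)/OCH3(300°) gauche 0.8 → 0.8 kcal/mol.
C (staggered): NH2(0°)/OCH3(60°) gauche 0.8 → 0.8 kcal/mol.
A has the lowest total (0.0 kcal/mol).

A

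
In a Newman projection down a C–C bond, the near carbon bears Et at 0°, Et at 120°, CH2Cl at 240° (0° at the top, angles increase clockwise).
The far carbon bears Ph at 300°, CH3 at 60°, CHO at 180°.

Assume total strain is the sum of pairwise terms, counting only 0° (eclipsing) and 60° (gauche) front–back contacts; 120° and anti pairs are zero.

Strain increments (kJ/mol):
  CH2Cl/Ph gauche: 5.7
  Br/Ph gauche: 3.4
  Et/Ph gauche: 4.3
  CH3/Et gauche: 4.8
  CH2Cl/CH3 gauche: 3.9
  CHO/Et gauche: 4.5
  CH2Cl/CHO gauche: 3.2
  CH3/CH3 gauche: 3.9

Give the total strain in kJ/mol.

27.3 kJ/mol

This conformer is staggered. Et at 0° is gauche with Ph at 300° (4.3); Et at 0° is gauche with CH3 at 60° (4.8); Et at 120° is gauche with CH3 at 60° (4.8); Et at 120° is gauche with CHO at 180° (4.5); CH2Cl at 240° is gauche with Ph at 300° (5.7); CH2Cl at 240° is gauche with CHO at 180° (3.2). Total 27.3 kJ/mol.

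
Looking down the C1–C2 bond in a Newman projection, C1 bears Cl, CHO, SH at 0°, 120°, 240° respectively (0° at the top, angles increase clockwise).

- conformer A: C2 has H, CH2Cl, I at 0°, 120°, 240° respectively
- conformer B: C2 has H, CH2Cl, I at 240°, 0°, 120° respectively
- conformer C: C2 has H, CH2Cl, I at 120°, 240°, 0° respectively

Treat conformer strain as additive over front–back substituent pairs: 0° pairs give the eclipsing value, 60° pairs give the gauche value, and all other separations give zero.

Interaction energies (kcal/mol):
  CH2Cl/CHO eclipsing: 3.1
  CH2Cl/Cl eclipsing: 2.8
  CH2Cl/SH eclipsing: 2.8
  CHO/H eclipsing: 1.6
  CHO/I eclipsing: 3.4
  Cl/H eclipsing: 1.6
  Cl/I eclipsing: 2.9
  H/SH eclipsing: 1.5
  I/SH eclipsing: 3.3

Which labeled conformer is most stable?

A (eclipsed): Cl–H eclipsed, CHO–CH2Cl eclipsed, SH–I eclipsed; 1.6 + 3.1 + 3.3 = 8.0 kcal/mol.
B (eclipsed): Cl–CH2Cl eclipsed, CHO–I eclipsed, SH–H eclipsed; 2.8 + 3.4 + 1.5 = 7.7 kcal/mol.
C (eclipsed): Cl–I eclipsed, CHO–H eclipsed, SH–CH2Cl eclipsed; 2.9 + 1.6 + 2.8 = 7.3 kcal/mol.
C has the lowest total (7.3 kcal/mol).

C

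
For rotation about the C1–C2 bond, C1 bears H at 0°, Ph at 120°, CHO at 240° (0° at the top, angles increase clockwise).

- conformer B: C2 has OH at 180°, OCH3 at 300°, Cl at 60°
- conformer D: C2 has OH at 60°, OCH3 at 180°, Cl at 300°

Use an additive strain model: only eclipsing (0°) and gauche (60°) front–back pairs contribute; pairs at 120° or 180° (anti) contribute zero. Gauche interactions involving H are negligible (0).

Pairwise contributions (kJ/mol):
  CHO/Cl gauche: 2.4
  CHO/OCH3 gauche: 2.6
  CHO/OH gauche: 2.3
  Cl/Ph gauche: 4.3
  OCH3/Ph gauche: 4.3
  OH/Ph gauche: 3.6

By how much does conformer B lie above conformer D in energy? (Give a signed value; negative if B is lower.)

B is staggered. Ph at 120° is gauche with OH at 180° (3.6); Ph at 120° is gauche with Cl at 60° (4.3); CHO at 240° is gauche with OH at 180° (2.3); CHO at 240° is gauche with OCH3 at 300° (2.6). Total 12.8 kJ/mol.
D is staggered. Ph at 120° is gauche with OH at 60° (3.6); Ph at 120° is gauche with OCH3 at 180° (4.3); CHO at 240° is gauche with OCH3 at 180° (2.6); CHO at 240° is gauche with Cl at 300° (2.4). Total 12.9 kJ/mol.
E(B) − E(D) = 12.8 − 12.9 = -0.1 kJ/mol.

-0.1 kJ/mol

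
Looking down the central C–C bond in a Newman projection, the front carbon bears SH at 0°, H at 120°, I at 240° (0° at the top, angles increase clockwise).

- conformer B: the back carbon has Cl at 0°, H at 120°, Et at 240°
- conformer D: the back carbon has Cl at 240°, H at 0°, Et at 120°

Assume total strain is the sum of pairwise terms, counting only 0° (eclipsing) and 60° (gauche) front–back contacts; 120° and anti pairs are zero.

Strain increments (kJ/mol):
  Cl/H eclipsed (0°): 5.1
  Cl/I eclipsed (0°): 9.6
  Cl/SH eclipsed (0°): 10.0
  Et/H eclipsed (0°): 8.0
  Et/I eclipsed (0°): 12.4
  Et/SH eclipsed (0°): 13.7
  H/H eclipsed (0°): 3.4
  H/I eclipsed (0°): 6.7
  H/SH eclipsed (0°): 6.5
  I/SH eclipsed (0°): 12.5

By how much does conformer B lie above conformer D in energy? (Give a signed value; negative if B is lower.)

B is eclipsed. SH at 0° is eclipsed with Cl at 0° (10.0); H at 120° is eclipsed with H at 120° (3.4); I at 240° is eclipsed with Et at 240° (12.4). Total 25.8 kJ/mol.
D is eclipsed. SH at 0° is eclipsed with H at 0° (6.5); H at 120° is eclipsed with Et at 120° (8.0); I at 240° is eclipsed with Cl at 240° (9.6). Total 24.1 kJ/mol.
E(B) − E(D) = 25.8 − 24.1 = +1.7 kJ/mol.

+1.7 kJ/mol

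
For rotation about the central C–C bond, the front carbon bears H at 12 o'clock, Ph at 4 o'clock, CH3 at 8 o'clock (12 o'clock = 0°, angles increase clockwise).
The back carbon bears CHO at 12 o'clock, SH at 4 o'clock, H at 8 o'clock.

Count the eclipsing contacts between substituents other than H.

1

Non-H eclipsing pairs: Ph(120°)/SH(120°) — 1 interaction.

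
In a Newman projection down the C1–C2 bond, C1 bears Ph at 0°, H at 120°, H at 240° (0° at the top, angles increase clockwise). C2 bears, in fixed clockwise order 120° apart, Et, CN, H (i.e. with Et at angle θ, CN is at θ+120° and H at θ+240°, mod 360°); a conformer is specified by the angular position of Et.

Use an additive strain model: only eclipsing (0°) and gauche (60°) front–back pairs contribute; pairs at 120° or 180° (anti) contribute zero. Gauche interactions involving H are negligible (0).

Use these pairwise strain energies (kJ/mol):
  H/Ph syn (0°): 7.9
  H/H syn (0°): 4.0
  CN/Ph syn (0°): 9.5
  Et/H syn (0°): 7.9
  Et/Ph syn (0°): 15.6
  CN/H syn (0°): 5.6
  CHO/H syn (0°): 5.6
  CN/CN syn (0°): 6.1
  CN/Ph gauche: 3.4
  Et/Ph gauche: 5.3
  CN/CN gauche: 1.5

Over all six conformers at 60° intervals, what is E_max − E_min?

Et at 0° (eclipsed): Ph–Et eclipsed, H–CN eclipsed, H–H eclipsed; 15.6 + 5.6 + 4.0 = 25.2 kJ/mol.
Et at 60° (staggered): Ph–Et gauche; 5.3 = 5.3 kJ/mol.
Et at 120° (eclipsed): Ph–H eclipsed, H–Et eclipsed, H–CN eclipsed; 7.9 + 7.9 + 5.6 = 21.4 kJ/mol.
Et at 180° (staggered): Ph–CN gauche; 3.4 = 3.4 kJ/mol.
Et at 240° (eclipsed): Ph–CN eclipsed, H–H eclipsed, H–Et eclipsed; 9.5 + 4.0 + 7.9 = 21.4 kJ/mol.
Et at 300° (staggered): Ph–Et gauche, Ph–CN gauche; 5.3 + 3.4 = 8.7 kJ/mol.
Max at 0° (25.2 kJ/mol), min at 180° (3.4 kJ/mol); barrier = 21.8 kJ/mol.

21.8 kJ/mol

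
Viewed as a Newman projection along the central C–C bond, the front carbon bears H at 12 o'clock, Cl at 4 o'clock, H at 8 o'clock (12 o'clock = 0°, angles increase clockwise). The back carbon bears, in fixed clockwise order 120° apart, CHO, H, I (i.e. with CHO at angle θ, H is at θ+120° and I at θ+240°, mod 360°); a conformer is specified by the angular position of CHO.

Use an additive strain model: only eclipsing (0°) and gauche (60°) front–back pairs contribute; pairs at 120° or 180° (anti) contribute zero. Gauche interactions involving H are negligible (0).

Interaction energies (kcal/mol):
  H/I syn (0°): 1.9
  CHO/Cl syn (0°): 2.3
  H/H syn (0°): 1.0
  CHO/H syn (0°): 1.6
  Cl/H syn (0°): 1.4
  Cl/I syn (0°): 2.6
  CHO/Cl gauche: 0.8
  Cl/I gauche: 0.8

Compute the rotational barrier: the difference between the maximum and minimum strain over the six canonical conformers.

CHO at 0° is eclipsed. H at 0° is eclipsed with CHO at 0° (1.6); Cl at 120° is eclipsed with H at 120° (1.4); H at 240° is eclipsed with I at 240° (1.9). Total 4.9 kcal/mol.
CHO at 60° is staggered. Cl at 120° is gauche with CHO at 60° (0.8). Total 0.8 kcal/mol.
CHO at 120° is eclipsed. H at 0° is eclipsed with I at 0° (1.9); Cl at 120° is eclipsed with CHO at 120° (2.3); H at 240° is eclipsed with H at 240° (1.0). Total 5.2 kcal/mol.
CHO at 180° is staggered. Cl at 120° is gauche with CHO at 180° (0.8); Cl at 120° is gauche with I at 60° (0.8). Total 1.6 kcal/mol.
CHO at 240° is eclipsed. H at 0° is eclipsed with H at 0° (1.0); Cl at 120° is eclipsed with I at 120° (2.6); H at 240° is eclipsed with CHO at 240° (1.6). Total 5.2 kcal/mol.
CHO at 300° is staggered. Cl at 120° is gauche with I at 180° (0.8). Total 0.8 kcal/mol.
Max at 120° (5.2 kcal/mol), min at 60° (0.8 kcal/mol); barrier = 4.4 kcal/mol.

4.4 kcal/mol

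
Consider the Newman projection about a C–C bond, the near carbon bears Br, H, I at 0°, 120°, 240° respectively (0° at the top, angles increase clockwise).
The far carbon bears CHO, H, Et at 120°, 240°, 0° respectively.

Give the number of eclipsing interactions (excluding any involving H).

1

Non-H eclipsing pairs: Br(0°)/Et(0°) — 1 interaction.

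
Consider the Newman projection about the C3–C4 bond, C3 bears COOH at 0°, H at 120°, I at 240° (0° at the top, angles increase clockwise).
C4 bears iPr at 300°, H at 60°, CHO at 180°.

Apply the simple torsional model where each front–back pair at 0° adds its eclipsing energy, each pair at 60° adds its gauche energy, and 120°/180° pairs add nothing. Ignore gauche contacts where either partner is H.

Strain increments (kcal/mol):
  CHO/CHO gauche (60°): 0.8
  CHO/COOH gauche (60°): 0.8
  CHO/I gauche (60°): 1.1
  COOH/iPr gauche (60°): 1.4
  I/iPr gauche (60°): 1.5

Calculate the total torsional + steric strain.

4.0 kcal/mol

This conformer (staggered): COOH(0°)/iPr(300°) gauche 1.4; I(240°)/iPr(300°) gauche 1.5; I(240°)/CHO(180°) gauche 1.1 → 4.0 kcal/mol.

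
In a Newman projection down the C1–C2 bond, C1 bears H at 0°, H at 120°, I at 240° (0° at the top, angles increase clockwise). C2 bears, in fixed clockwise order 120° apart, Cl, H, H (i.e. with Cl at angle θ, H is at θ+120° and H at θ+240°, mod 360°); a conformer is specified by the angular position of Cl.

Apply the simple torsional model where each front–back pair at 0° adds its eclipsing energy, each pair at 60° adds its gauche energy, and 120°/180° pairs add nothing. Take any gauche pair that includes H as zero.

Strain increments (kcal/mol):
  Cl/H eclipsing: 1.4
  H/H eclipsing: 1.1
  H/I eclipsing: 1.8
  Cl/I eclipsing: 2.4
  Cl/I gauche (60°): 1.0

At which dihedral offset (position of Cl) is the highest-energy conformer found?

Cl at 0° (eclipsed): H(0°)/Cl(0°) eclipsed 1.4; H(120°)/H(120°) eclipsed 1.1; I(240°)/H(240°) eclipsed 1.8 → 4.3 kcal/mol.
Cl at 60° (staggered): no non-H gauche contacts → 0.0 kcal/mol.
Cl at 120° (eclipsed): H(0°)/H(0°) eclipsed 1.1; H(120°)/Cl(120°) eclipsed 1.4; I(240°)/H(240°) eclipsed 1.8 → 4.3 kcal/mol.
Cl at 180° (staggered): I(240°)/Cl(180°) gauche 1.0 → 1.0 kcal/mol.
Cl at 240° (eclipsed): H(0°)/H(0°) eclipsed 1.1; H(120°)/H(120°) eclipsed 1.1; I(240°)/Cl(240°) eclipsed 2.4 → 4.6 kcal/mol.
Cl at 300° (staggered): I(240°)/Cl(300°) gauche 1.0 → 1.0 kcal/mol.
The maximum (4.6 kcal/mol) occurs with Cl at 240°.

240°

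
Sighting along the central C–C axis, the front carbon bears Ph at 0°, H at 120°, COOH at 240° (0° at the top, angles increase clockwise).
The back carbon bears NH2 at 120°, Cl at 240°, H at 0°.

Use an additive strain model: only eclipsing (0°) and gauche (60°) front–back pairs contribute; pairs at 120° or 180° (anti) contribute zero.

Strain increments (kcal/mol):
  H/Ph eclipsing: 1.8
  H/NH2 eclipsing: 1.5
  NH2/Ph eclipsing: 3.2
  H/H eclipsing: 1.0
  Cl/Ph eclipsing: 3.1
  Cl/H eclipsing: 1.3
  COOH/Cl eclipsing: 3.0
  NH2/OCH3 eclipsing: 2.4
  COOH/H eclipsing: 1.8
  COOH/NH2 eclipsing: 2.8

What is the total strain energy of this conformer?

This conformer (eclipsed): Ph(0°)/H(0°) eclipsed 1.8; H(120°)/NH2(120°) eclipsed 1.5; COOH(240°)/Cl(240°) eclipsed 3.0 → 6.3 kcal/mol.

6.3 kcal/mol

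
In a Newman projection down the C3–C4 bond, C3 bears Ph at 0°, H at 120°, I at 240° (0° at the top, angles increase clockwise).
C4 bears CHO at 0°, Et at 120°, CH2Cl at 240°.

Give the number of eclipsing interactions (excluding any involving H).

2

Non-H eclipsing pairs: Ph(0°)/CHO(0°); I(240°)/CH2Cl(240°) — 2 interactions.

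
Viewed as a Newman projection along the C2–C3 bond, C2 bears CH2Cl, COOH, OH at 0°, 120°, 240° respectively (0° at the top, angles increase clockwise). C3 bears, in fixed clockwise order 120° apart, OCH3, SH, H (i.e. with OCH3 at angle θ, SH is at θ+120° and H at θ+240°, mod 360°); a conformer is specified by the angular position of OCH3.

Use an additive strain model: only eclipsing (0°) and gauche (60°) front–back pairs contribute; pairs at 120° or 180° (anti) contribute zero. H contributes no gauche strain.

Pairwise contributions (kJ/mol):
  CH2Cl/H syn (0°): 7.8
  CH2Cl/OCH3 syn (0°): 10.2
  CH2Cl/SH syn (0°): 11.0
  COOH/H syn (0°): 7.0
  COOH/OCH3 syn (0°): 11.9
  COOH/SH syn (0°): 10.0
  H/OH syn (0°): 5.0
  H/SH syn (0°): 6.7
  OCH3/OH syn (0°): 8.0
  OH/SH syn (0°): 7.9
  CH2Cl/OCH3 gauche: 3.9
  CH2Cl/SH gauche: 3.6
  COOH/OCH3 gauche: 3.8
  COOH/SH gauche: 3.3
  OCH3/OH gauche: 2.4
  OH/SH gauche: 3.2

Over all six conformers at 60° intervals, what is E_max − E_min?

OCH3 at 0° (eclipsed): CH2Cl–OCH3 eclipsed, COOH–SH eclipsed, OH–H eclipsed; 10.2 + 10.0 + 5.0 = 25.2 kJ/mol.
OCH3 at 60° (staggered): CH2Cl–OCH3 gauche, COOH–OCH3 gauche, COOH–SH gauche, OH–SH gauche; 3.9 + 3.8 + 3.3 + 3.2 = 14.2 kJ/mol.
OCH3 at 120° (eclipsed): CH2Cl–H eclipsed, COOH–OCH3 eclipsed, OH–SH eclipsed; 7.8 + 11.9 + 7.9 = 27.6 kJ/mol.
OCH3 at 180° (staggered): CH2Cl–SH gauche, COOH–OCH3 gauche, OH–OCH3 gauche, OH–SH gauche; 3.6 + 3.8 + 2.4 + 3.2 = 13.0 kJ/mol.
OCH3 at 240° (eclipsed): CH2Cl–SH eclipsed, COOH–H eclipsed, OH–OCH3 eclipsed; 11.0 + 7.0 + 8.0 = 26.0 kJ/mol.
OCH3 at 300° (staggered): CH2Cl–OCH3 gauche, CH2Cl–SH gauche, COOH–SH gauche, OH–OCH3 gauche; 3.9 + 3.6 + 3.3 + 2.4 = 13.2 kJ/mol.
Max at 120° (27.6 kJ/mol), min at 180° (13.0 kJ/mol); barrier = 14.6 kJ/mol.

14.6 kJ/mol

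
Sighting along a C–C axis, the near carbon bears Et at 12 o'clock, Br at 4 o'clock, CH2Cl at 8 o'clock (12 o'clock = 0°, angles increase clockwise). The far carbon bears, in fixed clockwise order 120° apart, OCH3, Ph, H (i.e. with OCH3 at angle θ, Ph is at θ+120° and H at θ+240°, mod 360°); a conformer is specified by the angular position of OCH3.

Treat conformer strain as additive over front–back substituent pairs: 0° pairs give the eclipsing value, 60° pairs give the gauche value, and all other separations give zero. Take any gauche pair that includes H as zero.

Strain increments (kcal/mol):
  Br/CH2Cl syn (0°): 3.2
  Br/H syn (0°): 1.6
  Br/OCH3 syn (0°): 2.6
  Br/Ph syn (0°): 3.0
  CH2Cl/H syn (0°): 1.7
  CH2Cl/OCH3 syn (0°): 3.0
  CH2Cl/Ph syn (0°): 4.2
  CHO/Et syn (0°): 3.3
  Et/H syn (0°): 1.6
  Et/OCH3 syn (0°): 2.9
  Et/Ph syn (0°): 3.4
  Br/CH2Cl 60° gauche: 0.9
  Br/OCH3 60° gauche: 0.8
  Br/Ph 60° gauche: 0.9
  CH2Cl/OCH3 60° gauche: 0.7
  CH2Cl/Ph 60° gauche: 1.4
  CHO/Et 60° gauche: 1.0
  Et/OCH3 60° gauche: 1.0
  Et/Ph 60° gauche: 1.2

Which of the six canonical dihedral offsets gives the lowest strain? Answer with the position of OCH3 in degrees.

300°

OCH3 at 0° is eclipsed. Et at 0° is eclipsed with OCH3 at 0° (2.9); Br at 120° is eclipsed with Ph at 120° (3.0); CH2Cl at 240° is eclipsed with H at 240° (1.7). Total 7.6 kcal/mol.
OCH3 at 60° is staggered. Et at 0° is gauche with OCH3 at 60° (1.0); Br at 120° is gauche with OCH3 at 60° (0.8); Br at 120° is gauche with Ph at 180° (0.9); CH2Cl at 240° is gauche with Ph at 180° (1.4). Total 4.1 kcal/mol.
OCH3 at 120° is eclipsed. Et at 0° is eclipsed with H at 0° (1.6); Br at 120° is eclipsed with OCH3 at 120° (2.6); CH2Cl at 240° is eclipsed with Ph at 240° (4.2). Total 8.4 kcal/mol.
OCH3 at 180° is staggered. Et at 0° is gauche with Ph at 300° (1.2); Br at 120° is gauche with OCH3 at 180° (0.8); CH2Cl at 240° is gauche with OCH3 at 180° (0.7); CH2Cl at 240° is gauche with Ph at 300° (1.4). Total 4.1 kcal/mol.
OCH3 at 240° is eclipsed. Et at 0° is eclipsed with Ph at 0° (3.4); Br at 120° is eclipsed with H at 120° (1.6); CH2Cl at 240° is eclipsed with OCH3 at 240° (3.0). Total 8.0 kcal/mol.
OCH3 at 300° is staggered. Et at 0° is gauche with OCH3 at 300° (1.0); Et at 0° is gauche with Ph at 60° (1.2); Br at 120° is gauche with Ph at 60° (0.9); CH2Cl at 240° is gauche with OCH3 at 300° (0.7). Total 3.8 kcal/mol.
The minimum (3.8 kcal/mol) occurs with OCH3 at 300°.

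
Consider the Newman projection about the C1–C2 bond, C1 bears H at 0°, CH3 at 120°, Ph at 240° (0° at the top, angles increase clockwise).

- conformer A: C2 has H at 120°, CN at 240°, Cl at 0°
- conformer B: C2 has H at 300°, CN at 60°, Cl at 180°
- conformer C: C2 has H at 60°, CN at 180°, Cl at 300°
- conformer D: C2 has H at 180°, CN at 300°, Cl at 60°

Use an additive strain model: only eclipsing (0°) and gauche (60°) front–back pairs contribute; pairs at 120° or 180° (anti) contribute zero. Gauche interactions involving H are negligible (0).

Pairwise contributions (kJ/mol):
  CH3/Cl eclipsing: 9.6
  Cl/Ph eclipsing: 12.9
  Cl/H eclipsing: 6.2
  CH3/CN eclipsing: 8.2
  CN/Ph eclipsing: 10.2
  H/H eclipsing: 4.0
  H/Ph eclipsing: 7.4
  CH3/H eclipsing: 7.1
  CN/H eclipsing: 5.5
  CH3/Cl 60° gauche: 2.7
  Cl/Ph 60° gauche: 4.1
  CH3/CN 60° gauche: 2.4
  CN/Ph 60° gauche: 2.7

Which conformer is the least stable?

A

A is eclipsed. H at 0° is eclipsed with Cl at 0° (6.2); CH3 at 120° is eclipsed with H at 120° (7.1); Ph at 240° is eclipsed with CN at 240° (10.2). Total 23.5 kJ/mol.
B is staggered. CH3 at 120° is gauche with CN at 60° (2.4); CH3 at 120° is gauche with Cl at 180° (2.7); Ph at 240° is gauche with Cl at 180° (4.1). Total 9.2 kJ/mol.
C is staggered. CH3 at 120° is gauche with CN at 180° (2.4); Ph at 240° is gauche with CN at 180° (2.7); Ph at 240° is gauche with Cl at 300° (4.1). Total 9.2 kJ/mol.
D is staggered. CH3 at 120° is gauche with Cl at 60° (2.7); Ph at 240° is gauche with CN at 300° (2.7). Total 5.4 kJ/mol.
A has the highest total (23.5 kJ/mol).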